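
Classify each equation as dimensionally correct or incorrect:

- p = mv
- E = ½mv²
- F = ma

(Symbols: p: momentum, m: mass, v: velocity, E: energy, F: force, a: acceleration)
Dimensionally correct: p = mv, E = ½mv², F = ma
Dimensionally incorrect: none
Ordered (correct first, then incorrect): p = mv, E = ½mv², F = ma

- p = mv: LHS [L M T^-1], RHS [L M T^-1] → correct ✓
- E = ½mv²: LHS [L^2 M T^-2], RHS [L^2 M T^-2] → correct ✓
- F = ma: LHS [L M T^-2], RHS [L M T^-2] → correct ✓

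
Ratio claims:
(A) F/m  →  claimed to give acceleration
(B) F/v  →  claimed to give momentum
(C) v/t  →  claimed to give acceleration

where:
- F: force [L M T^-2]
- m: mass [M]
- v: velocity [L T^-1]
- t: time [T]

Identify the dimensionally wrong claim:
(B) F/v does not give momentum

(A) F/m: [L T^-2] = acceleration [L T^-2] ✓
(B) F/v: [M T^-1] ≠ momentum [L M T^-1] ✗
(C) v/t: [L T^-2] = acceleration [L T^-2] ✓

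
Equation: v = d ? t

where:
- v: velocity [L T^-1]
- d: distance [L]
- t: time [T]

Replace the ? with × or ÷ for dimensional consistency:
division (÷): v = d ÷ t

v [L T^-1]; d [L]; t [T].
d × t → [L T] ✗
d ÷ t → [L T^-1] ✓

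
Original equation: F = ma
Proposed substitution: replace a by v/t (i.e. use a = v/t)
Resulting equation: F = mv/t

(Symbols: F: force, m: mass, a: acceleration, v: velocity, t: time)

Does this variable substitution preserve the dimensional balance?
Yes

[a] = [L T^-2] and [v/t] = [L T^-2]. These match, so the substitution replaces a quantity by one of the same dimensions and the result F = mv/t has LHS [L M T^-2] vs RHS [L M T^-2] — still consistent.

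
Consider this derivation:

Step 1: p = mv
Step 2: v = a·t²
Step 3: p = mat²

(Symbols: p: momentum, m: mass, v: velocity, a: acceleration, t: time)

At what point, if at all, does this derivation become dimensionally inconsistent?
Step 2

Step 1: p = mv → LHS [L M T^-1], RHS [L M T^-1] ✓
Step 2: v = a·t² → LHS [L T^-1], RHS [L] ✗

The first dimensional inconsistency appears in step 2: v = a·t²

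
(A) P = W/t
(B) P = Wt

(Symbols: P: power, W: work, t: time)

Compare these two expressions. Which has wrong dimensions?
(B)

(A) P = W/t: LHS [L^2 M T^-3], RHS [L^2 M T^-3] ✓
(B) P = Wt: LHS [L^2 M T^-3], RHS [L^2 M T^-1] ✗

Expression (B) P = Wt is dimensionally incorrect.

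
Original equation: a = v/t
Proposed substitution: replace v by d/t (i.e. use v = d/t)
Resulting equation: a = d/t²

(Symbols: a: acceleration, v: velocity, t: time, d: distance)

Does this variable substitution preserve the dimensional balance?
Yes

[v] = [L T^-1] and [d/t] = [L T^-1]. These match, so the substitution replaces a quantity by one of the same dimensions and the result a = d/t² has LHS [L T^-2] vs RHS [L T^-2] — still consistent.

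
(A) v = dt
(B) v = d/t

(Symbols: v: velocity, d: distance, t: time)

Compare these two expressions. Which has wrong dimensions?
(A)

(A) v = dt: LHS [L T^-1], RHS [L T] ✗
(B) v = d/t: LHS [L T^-1], RHS [L T^-1] ✓

Expression (A) v = dt is dimensionally incorrect.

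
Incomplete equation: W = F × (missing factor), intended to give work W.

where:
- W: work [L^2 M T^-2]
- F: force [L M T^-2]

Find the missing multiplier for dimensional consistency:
d (distance), dimensions [L]

W has dimensions [L^2 M T^-2] and F has dimensions [L M T^-2].
The missing factor must have dimensions [L^2 M T^-2] / [L M T^-2] = [L], i.e. distance (d).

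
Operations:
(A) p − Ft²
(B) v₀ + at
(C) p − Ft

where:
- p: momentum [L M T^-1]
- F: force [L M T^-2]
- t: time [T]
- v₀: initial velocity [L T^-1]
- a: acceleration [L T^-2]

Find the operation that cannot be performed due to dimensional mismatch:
(A) p − Ft²

(A) p − Ft²: p [L M T^-1] and Ft² [L M] — different dimensions cannot be added/subtracted ✗
(B) v₀ + at: v₀ [L T^-1] and at [L T^-1] — same dimensions ✓
(C) p − Ft: p [L M T^-1] and Ft [L M T^-1] — same dimensions ✓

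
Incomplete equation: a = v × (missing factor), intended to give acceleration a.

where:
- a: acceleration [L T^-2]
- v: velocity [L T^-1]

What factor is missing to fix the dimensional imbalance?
1/t (inverse time), dimensions [T^-1]

a has dimensions [L T^-2] and v has dimensions [L T^-1].
The missing factor must have dimensions [L T^-2] / [L T^-1] = [T^-1], i.e. inverse time (1/t).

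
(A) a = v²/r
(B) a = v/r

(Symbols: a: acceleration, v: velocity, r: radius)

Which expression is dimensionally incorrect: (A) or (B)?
(B)

(A) a = v²/r: LHS [L T^-2], RHS [L T^-2] ✓
(B) a = v/r: LHS [L T^-2], RHS [T^-1] ✗

Expression (B) a = v/r is dimensionally incorrect.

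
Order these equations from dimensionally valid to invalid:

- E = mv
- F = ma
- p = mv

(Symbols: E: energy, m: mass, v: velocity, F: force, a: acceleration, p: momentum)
Dimensionally correct: F = ma, p = mv
Dimensionally incorrect: E = mv
Ordered (correct first, then incorrect): F = ma, p = mv, E = mv

- E = mv: LHS [L^2 M T^-2], RHS [L M T^-1] → incorrect ✗
- F = ma: LHS [L M T^-2], RHS [L M T^-2] → correct ✓
- p = mv: LHS [L M T^-1], RHS [L M T^-1] → correct ✓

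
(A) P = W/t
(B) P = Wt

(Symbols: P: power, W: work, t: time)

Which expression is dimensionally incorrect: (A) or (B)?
(B)

(A) P = W/t: LHS [L^2 M T^-3], RHS [L^2 M T^-3] ✓
(B) P = Wt: LHS [L^2 M T^-3], RHS [L^2 M T^-1] ✗

Expression (B) P = Wt is dimensionally incorrect.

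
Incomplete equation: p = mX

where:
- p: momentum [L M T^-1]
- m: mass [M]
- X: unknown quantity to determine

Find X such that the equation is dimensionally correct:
X = v (velocity), dimensions [L T^-1]

p has dimensions [L M T^-1]; the rest of the RHS (m) has dimensions [M].
So X must have dimensions [L T^-1] — X = v (velocity).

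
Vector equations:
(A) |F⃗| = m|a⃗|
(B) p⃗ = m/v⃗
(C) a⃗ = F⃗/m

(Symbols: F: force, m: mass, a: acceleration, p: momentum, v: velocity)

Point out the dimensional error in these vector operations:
(B) p⃗ = m/v⃗

(A) |F⃗| = m|a⃗|: LHS [L M T^-2], RHS [L M T^-2] ✓ — magnitudes of vectors are scalars
(B) p⃗ = m/v⃗: LHS [L M T^-1], RHS [L^-1 M T] ✗ — momentum is mass times velocity; should be mv⃗ (and division by a vector is undefined)
(C) a⃗ = F⃗/m: LHS [L T^-2], RHS [L T^-2] ✓ — force (vector) divided by mass (scalar)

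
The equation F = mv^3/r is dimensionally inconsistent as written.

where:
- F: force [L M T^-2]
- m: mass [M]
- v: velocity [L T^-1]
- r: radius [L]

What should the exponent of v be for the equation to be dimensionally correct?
The exponent of v should be 2: F = mv^2/r

The LHS F has dimensions [L M T^-2]; v has dimensions [L T^-1].
As written, the RHS mv^3/r (exponent 3 on v) has dimensions [L^2 M T^-3], which does not match.
With exponent 2, the RHS mv^2/r has dimensions [L M T^-2], matching the LHS.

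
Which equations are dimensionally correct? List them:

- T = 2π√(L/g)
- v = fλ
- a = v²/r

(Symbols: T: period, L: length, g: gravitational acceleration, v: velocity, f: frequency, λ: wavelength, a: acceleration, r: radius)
Dimensionally correct: T = 2π√(L/g), v = fλ, a = v²/r
Dimensionally incorrect: none
Ordered (correct first, then incorrect): T = 2π√(L/g), v = fλ, a = v²/r

- T = 2π√(L/g): LHS [T], RHS [T] → correct ✓
- v = fλ: LHS [L T^-1], RHS [L T^-1] → correct ✓
- a = v²/r: LHS [L T^-2], RHS [L T^-2] → correct ✓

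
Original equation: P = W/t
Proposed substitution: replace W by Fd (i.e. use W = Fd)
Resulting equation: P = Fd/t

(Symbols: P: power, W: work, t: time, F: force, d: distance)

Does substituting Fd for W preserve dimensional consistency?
Yes

[W] = [L^2 M T^-2] and [Fd] = [L^2 M T^-2]. These match, so the substitution replaces a quantity by one of the same dimensions and the result P = Fd/t has LHS [L^2 M T^-3] vs RHS [L^2 M T^-3] — still consistent.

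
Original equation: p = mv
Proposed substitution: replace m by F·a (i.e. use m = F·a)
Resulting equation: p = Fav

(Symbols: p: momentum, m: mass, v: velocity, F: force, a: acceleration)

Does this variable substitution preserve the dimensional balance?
No

[m] = [M] and [F·a] = [L^2 M T^-4]. These differ, so the substitution replaces a quantity by one of different dimensions and the result p = Fav has LHS [L M T^-1] vs RHS [L^3 M T^-5] — inconsistent.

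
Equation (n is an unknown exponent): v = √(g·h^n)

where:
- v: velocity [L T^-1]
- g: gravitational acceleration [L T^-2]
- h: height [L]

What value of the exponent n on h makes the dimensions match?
n = 1

v has dimensions [L T^-1]; h has dimensions [L].
With n = 1: √(g·h^1) has dimensions [L T^-1], matching the LHS ✓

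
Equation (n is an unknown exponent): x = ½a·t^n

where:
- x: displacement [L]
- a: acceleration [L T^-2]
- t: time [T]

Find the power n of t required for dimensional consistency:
n = 2

x has dimensions [L]; t has dimensions [T].
The rest of the RHS has dimensions [L T^-2], so t^n must supply [T^2].
With n = 2: ½a·t^2 has dimensions [L], matching the LHS ✓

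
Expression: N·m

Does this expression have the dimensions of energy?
Yes

The expression N·m has dimensions [L^2 M T^-2], which is exactly energy [L^2 M T^-2].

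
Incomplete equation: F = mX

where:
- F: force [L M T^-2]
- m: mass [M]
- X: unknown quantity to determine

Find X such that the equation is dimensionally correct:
X = a (acceleration), dimensions [L T^-2]

F has dimensions [L M T^-2]; the rest of the RHS (m) has dimensions [M].
So X must have dimensions [L T^-2] — X = a (acceleration).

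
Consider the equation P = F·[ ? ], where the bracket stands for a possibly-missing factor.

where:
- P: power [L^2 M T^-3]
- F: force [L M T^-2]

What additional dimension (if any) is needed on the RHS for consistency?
[L T^-1] — velocity (e.g. v)

P has dimensions [L^2 M T^-3]; F has dimensions [L M T^-2].
The bracketed factor must supply [L^2 M T^-3] / [L M T^-2] = [L T^-1].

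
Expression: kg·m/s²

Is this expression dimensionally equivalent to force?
Yes

The expression kg·m/s² has dimensions [L M T^-2], which is exactly force [L M T^-2].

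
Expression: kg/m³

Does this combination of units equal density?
Yes

The expression kg/m³ has dimensions [L^-3 M], which is exactly density [L^-3 M].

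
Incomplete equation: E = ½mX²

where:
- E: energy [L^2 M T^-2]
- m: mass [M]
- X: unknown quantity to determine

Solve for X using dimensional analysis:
X = v (velocity), dimensions [L T^-1]

E has dimensions [L^2 M T^-2]; the rest of the RHS (½m) has dimensions [M].
So X² must have dimensions [L^2 T^-2], i.e. X has dimensions [L T^-1] — X = v (velocity).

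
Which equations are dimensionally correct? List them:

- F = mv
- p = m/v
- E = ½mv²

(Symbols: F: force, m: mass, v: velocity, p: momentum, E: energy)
Dimensionally correct: E = ½mv²
Dimensionally incorrect: F = mv, p = m/v
Ordered (correct first, then incorrect): E = ½mv², F = mv, p = m/v

- F = mv: LHS [L M T^-2], RHS [L M T^-1] → incorrect ✗
- p = m/v: LHS [L M T^-1], RHS [L^-1 M T] → incorrect ✗
- E = ½mv²: LHS [L^2 M T^-2], RHS [L^2 M T^-2] → correct ✓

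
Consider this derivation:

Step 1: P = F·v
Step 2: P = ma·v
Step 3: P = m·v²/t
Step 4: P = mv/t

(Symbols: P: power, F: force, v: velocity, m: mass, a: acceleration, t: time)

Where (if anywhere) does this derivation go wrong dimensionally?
Step 4

Step 1: P = F·v → LHS [L^2 M T^-3], RHS [L^2 M T^-3] ✓
Step 2: P = ma·v → LHS [L^2 M T^-3], RHS [L^2 M T^-3] ✓
Step 3: P = m·v²/t → LHS [L^2 M T^-3], RHS [L^2 M T^-3] ✓
Step 4: P = mv/t → LHS [L^2 M T^-3], RHS [L M T^-2] ✗

The first dimensional inconsistency appears in step 4: P = mv/t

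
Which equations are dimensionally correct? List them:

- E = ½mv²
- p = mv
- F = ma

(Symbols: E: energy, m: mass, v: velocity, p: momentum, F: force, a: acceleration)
Dimensionally correct: E = ½mv², p = mv, F = ma
Dimensionally incorrect: none
Ordered (correct first, then incorrect): E = ½mv², p = mv, F = ma

- E = ½mv²: LHS [L^2 M T^-2], RHS [L^2 M T^-2] → correct ✓
- p = mv: LHS [L M T^-1], RHS [L M T^-1] → correct ✓
- F = ma: LHS [L M T^-2], RHS [L M T^-2] → correct ✓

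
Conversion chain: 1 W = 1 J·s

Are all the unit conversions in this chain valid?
The chain is incorrect (it contains an error).

Incorrect: Watt is J/s, not J·s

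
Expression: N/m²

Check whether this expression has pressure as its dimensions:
Yes

The expression N/m² has dimensions [L^-1 M T^-2], which is exactly pressure [L^-1 M T^-2].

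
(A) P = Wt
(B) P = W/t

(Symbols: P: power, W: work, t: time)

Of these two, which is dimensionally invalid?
(A)

(A) P = Wt: LHS [L^2 M T^-3], RHS [L^2 M T^-1] ✗
(B) P = W/t: LHS [L^2 M T^-3], RHS [L^2 M T^-3] ✓

Expression (A) P = Wt is dimensionally incorrect.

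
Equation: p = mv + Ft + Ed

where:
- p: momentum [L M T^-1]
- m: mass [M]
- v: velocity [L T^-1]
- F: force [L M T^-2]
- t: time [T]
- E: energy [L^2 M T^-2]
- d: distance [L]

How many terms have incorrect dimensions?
1

LHS p: [L M T^-1]
- mv: [L M T^-1] ✓
- Ft: [L M T^-1] ✓
- Ed: [L^3 M T^-2] ✗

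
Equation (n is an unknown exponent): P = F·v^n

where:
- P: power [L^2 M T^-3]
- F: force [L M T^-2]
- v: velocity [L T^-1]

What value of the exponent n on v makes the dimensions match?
n = 1

P has dimensions [L^2 M T^-3]; v has dimensions [L T^-1].
The rest of the RHS has dimensions [L M T^-2], so v^n must supply [L T^-1].
With n = 1: F·v^1 has dimensions [L^2 M T^-3], matching the LHS ✓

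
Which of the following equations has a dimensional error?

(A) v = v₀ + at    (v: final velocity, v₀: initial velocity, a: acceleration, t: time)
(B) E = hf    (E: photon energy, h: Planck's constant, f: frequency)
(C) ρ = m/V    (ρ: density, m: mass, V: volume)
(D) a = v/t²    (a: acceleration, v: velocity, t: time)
(D) a = v/t²

The equation (D) a = v/t² is dimensionally incorrect.

LHS (a): [L T^-2]
RHS (v/t²): [L T^-3] ✗

The dimensions do not match. The other three equations balance.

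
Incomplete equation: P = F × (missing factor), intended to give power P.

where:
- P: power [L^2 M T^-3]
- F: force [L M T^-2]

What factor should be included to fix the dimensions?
v (velocity), dimensions [L T^-1]

P has dimensions [L^2 M T^-3] and F has dimensions [L M T^-2].
The missing factor must have dimensions [L^2 M T^-3] / [L M T^-2] = [L T^-1], i.e. velocity (v).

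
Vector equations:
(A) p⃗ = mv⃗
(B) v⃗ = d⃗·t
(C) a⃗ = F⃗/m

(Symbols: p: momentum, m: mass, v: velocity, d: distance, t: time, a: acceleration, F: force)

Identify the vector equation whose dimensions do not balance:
(B) v⃗ = d⃗·t

(A) p⃗ = mv⃗: LHS [L M T^-1], RHS [L M T^-1] ✓ — mass (scalar) times velocity (vector)
(B) v⃗ = d⃗·t: LHS [L T^-1], RHS [L T] ✗ — velocity is displacement per time; should be d⃗/t
(C) a⃗ = F⃗/m: LHS [L T^-2], RHS [L T^-2] ✓ — force (vector) divided by mass (scalar)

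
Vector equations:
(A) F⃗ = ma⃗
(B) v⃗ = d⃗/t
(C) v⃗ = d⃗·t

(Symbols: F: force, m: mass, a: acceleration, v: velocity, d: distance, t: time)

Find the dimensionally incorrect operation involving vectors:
(C) v⃗ = d⃗·t

(A) F⃗ = ma⃗: LHS [L M T^-2], RHS [L M T^-2] ✓ — Force and acceleration are vectors, mass is a scalar
(B) v⃗ = d⃗/t: LHS [L T^-1], RHS [L T^-1] ✓ — displacement (vector) divided by time (scalar)
(C) v⃗ = d⃗·t: LHS [L T^-1], RHS [L T] ✗ — velocity is displacement per time; should be d⃗/t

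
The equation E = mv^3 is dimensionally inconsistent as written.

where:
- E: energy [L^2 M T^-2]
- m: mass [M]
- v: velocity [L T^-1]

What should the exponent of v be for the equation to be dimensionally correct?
The exponent of v should be 2: E = mv^2

The LHS E has dimensions [L^2 M T^-2]; v has dimensions [L T^-1].
As written, the RHS mv^3 (exponent 3 on v) has dimensions [L^3 M T^-3], which does not match.
With exponent 2, the RHS mv^2 has dimensions [L^2 M T^-2], matching the LHS.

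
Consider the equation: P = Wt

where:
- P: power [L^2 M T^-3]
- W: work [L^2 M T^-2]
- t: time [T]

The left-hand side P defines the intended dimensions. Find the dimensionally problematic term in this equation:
The right-hand side term Wt

P has dimensions [L^2 M T^-3], but Wt has dimensions [L^2 M T^-1], so the term Wt is dimensionally wrong for P.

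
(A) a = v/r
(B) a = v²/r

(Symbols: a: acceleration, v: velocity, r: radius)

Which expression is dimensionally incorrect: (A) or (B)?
(A)

(A) a = v/r: LHS [L T^-2], RHS [T^-1] ✗
(B) a = v²/r: LHS [L T^-2], RHS [L T^-2] ✓

Expression (A) a = v/r is dimensionally incorrect.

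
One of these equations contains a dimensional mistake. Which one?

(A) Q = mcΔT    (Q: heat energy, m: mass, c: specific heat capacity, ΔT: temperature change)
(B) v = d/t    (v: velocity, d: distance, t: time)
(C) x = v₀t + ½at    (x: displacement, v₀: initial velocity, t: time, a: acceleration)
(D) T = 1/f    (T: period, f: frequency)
(C) x = v₀t + ½at

The equation (C) x = v₀t + ½at is dimensionally incorrect.

LHS (x): [L]
RHS terms:
  - v₀t: [L] ✓
  - ½at: [L T^-1] ✗ (does not match LHS)

The dimensions do not match. The other three equations balance.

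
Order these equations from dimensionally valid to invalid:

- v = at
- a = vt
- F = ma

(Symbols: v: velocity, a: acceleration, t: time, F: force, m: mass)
Dimensionally correct: v = at, F = ma
Dimensionally incorrect: a = vt
Ordered (correct first, then incorrect): v = at, F = ma, a = vt

- v = at: LHS [L T^-1], RHS [L T^-1] → correct ✓
- a = vt: LHS [L T^-2], RHS [L] → incorrect ✗
- F = ma: LHS [L M T^-2], RHS [L M T^-2] → correct ✓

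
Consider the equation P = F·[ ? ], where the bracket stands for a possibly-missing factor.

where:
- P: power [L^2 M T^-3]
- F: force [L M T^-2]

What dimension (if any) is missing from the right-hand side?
[L T^-1] — velocity (e.g. v)

P has dimensions [L^2 M T^-3]; F has dimensions [L M T^-2].
The bracketed factor must supply [L^2 M T^-3] / [L M T^-2] = [L T^-1].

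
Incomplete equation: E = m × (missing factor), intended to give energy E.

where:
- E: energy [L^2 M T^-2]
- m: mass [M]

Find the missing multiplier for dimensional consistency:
v² (velocity squared), dimensions [L^2 T^-2]

E has dimensions [L^2 M T^-2] and m has dimensions [M].
The missing factor must have dimensions [L^2 M T^-2] / [M] = [L^2 T^-2], i.e. velocity squared (v²).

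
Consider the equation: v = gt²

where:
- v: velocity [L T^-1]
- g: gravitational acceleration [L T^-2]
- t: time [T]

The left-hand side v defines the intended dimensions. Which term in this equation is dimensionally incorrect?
The right-hand side term gt²

v has dimensions [L T^-1], but gt² has dimensions [L], so the term gt² is dimensionally wrong for v.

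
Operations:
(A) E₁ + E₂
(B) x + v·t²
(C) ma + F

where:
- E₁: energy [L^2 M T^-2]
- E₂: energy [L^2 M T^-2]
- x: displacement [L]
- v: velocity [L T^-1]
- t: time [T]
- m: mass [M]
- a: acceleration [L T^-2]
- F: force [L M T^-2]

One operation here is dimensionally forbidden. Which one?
(B) x + v·t²

(A) E₁ + E₂: E₁ [L^2 M T^-2] and E₂ [L^2 M T^-2] — same dimensions ✓
(B) x + v·t²: x [L] and v·t² [L T] — different dimensions cannot be added/subtracted ✗
(C) ma + F: ma [L M T^-2] and F [L M T^-2] — same dimensions ✓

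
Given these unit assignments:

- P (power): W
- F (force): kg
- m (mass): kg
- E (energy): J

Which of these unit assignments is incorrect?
F

The variable F (force) should have units N, not kg.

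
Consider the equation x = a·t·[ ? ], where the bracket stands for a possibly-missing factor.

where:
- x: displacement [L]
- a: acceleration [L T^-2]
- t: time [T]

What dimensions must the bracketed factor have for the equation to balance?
[T] — time (e.g. t)

x has dimensions [L]; a·t has dimensions [L T^-1].
The bracketed factor must supply [L] / [L T^-1] = [T].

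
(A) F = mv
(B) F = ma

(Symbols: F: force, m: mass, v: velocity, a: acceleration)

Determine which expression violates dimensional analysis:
(A)

(A) F = mv: LHS [L M T^-2], RHS [L M T^-1] ✗
(B) F = ma: LHS [L M T^-2], RHS [L M T^-2] ✓

Expression (A) F = mv is dimensionally incorrect.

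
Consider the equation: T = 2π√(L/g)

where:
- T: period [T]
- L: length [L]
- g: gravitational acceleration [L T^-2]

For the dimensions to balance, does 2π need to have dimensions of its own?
No

T has dimensions [T] and √(L/g) already has dimensions [T], so the equation balances without 2π contributing any dimensions. 2π is a pure (dimensionless) number; changing or removing it would not affect dimensional consistency.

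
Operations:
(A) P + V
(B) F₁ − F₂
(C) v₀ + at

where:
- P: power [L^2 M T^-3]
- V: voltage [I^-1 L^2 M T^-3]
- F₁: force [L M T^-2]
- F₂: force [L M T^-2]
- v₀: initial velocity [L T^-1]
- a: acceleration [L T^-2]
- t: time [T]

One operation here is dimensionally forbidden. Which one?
(A) P + V

(A) P + V: P [L^2 M T^-3] and V [I^-1 L^2 M T^-3] — different dimensions cannot be added/subtracted ✗
(B) F₁ − F₂: F₁ [L M T^-2] and F₂ [L M T^-2] — same dimensions ✓
(C) v₀ + at: v₀ [L T^-1] and at [L T^-1] — same dimensions ✓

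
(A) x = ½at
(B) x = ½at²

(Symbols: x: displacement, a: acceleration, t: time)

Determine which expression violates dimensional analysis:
(A)

(A) x = ½at: LHS [L], RHS [L T^-1] ✗
(B) x = ½at²: LHS [L], RHS [L] ✓

Expression (A) x = ½at is dimensionally incorrect.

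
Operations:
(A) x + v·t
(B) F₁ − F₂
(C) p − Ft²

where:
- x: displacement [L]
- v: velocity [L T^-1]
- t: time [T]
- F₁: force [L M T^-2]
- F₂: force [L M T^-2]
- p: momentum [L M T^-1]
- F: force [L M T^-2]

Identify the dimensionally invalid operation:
(C) p − Ft²

(A) x + v·t: x [L] and v·t [L] — same dimensions ✓
(B) F₁ − F₂: F₁ [L M T^-2] and F₂ [L M T^-2] — same dimensions ✓
(C) p − Ft²: p [L M T^-1] and Ft² [L M] — different dimensions cannot be added/subtracted ✗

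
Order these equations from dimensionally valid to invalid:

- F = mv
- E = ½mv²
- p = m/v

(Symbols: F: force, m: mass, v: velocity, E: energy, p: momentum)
Dimensionally correct: E = ½mv²
Dimensionally incorrect: F = mv, p = m/v
Ordered (correct first, then incorrect): E = ½mv², F = mv, p = m/v

- F = mv: LHS [L M T^-2], RHS [L M T^-1] → incorrect ✗
- E = ½mv²: LHS [L^2 M T^-2], RHS [L^2 M T^-2] → correct ✓
- p = m/v: LHS [L M T^-1], RHS [L^-1 M T] → incorrect ✗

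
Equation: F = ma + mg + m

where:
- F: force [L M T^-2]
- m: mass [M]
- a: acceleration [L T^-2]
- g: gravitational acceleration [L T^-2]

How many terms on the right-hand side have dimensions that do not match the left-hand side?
1

LHS F: [L M T^-2]
- ma: [L M T^-2] ✓
- mg: [L M T^-2] ✓
- m: [M] ✗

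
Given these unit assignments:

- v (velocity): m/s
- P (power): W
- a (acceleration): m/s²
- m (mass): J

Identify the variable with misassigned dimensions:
m

The variable m (mass) should have units kg, not J.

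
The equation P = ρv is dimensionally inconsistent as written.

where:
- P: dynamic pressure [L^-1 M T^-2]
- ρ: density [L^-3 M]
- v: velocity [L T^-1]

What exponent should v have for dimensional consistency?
The exponent of v should be 2: P = ρv^2

The LHS P has dimensions [L^-1 M T^-2]; v has dimensions [L T^-1].
As written, the RHS ρv (exponent 1 on v) has dimensions [L^-2 M T^-1], which does not match.
With exponent 2, the RHS ρv^2 has dimensions [L^-1 M T^-2], matching the LHS.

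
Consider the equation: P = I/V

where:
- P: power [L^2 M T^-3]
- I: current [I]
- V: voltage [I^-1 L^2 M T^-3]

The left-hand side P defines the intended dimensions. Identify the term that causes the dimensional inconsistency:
The right-hand side term I/V

P has dimensions [L^2 M T^-3], but I/V has dimensions [I^2 L^-2 M^-1 T^3], so the term I/V is dimensionally wrong for P.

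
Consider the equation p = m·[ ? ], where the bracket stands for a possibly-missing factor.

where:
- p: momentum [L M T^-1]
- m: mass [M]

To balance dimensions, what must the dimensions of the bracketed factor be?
[L T^-1] — velocity (e.g. v)

p has dimensions [L M T^-1]; m has dimensions [M].
The bracketed factor must supply [L M T^-1] / [M] = [L T^-1].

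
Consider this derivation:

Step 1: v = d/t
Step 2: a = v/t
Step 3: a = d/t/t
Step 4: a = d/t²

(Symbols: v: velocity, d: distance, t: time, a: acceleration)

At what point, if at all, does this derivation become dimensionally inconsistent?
No step introduces an error — all steps are dimensionally consistent.

Step 1: v = d/t → LHS [L T^-1], RHS [L T^-1] ✓
Step 2: a = v/t → LHS [L T^-2], RHS [L T^-2] ✓
Step 3: a = d/t/t → LHS [L T^-2], RHS [L T^-2] ✓
Step 4: a = d/t² → LHS [L T^-2], RHS [L T^-2] ✓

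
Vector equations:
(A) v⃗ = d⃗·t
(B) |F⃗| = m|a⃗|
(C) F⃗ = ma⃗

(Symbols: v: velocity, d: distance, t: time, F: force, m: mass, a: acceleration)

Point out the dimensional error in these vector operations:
(A) v⃗ = d⃗·t

(A) v⃗ = d⃗·t: LHS [L T^-1], RHS [L T] ✗ — velocity is displacement per time; should be d⃗/t
(B) |F⃗| = m|a⃗|: LHS [L M T^-2], RHS [L M T^-2] ✓ — magnitudes of vectors are scalars
(C) F⃗ = ma⃗: LHS [L M T^-2], RHS [L M T^-2] ✓ — Force and acceleration are vectors, mass is a scalar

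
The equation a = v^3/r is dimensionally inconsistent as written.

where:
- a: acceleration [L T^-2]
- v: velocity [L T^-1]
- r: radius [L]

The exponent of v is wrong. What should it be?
The exponent of v should be 2: a = v^2/r

The LHS a has dimensions [L T^-2]; v has dimensions [L T^-1].
As written, the RHS v^3/r (exponent 3 on v) has dimensions [L^2 T^-3], which does not match.
With exponent 2, the RHS v^2/r has dimensions [L T^-2], matching the LHS.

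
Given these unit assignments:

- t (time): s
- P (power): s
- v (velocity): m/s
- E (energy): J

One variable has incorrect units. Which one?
P

The variable P (power) should have units W, not s.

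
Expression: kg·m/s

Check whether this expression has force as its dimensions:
No

The expression kg·m/s has dimensions [L M T^-1], but force has dimensions [L M T^-2].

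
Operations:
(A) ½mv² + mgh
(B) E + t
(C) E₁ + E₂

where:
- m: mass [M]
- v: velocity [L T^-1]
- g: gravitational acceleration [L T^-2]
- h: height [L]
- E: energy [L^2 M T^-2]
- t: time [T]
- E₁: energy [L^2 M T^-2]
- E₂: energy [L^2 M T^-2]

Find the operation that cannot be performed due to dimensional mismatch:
(B) E + t

(A) ½mv² + mgh: ½mv² [L^2 M T^-2] and mgh [L^2 M T^-2] — same dimensions ✓
(B) E + t: E [L^2 M T^-2] and t [T] — different dimensions cannot be added/subtracted ✗
(C) E₁ + E₂: E₁ [L^2 M T^-2] and E₂ [L^2 M T^-2] — same dimensions ✓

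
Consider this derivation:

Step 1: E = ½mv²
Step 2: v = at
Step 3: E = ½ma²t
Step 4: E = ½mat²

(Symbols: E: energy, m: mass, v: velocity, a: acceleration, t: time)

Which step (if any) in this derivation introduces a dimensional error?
Step 3

Step 1: E = ½mv² → LHS [L^2 M T^-2], RHS [L^2 M T^-2] ✓
Step 2: v = at → LHS [L T^-1], RHS [L T^-1] ✓
Step 3: E = ½ma²t → LHS [L^2 M T^-2], RHS [L^2 M T^-3] ✗

The first dimensional inconsistency appears in step 3: E = ½ma²t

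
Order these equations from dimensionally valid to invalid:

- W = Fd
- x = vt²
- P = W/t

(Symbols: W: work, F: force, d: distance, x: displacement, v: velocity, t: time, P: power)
Dimensionally correct: W = Fd, P = W/t
Dimensionally incorrect: x = vt²
Ordered (correct first, then incorrect): W = Fd, P = W/t, x = vt²

- W = Fd: LHS [L^2 M T^-2], RHS [L^2 M T^-2] → correct ✓
- x = vt²: LHS [L], RHS [L T] → incorrect ✗
- P = W/t: LHS [L^2 M T^-3], RHS [L^2 M T^-3] → correct ✓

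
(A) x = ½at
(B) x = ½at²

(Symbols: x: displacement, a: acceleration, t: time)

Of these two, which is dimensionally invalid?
(A)

(A) x = ½at: LHS [L], RHS [L T^-1] ✗
(B) x = ½at²: LHS [L], RHS [L] ✓

Expression (A) x = ½at is dimensionally incorrect.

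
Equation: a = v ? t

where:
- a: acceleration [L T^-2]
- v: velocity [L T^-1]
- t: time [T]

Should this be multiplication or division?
division (÷): a = v ÷ t

a [L T^-2]; v [L T^-1]; t [T].
v × t → [L] ✗
v ÷ t → [L T^-2] ✓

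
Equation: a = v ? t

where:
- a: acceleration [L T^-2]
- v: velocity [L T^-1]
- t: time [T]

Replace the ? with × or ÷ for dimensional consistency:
division (÷): a = v ÷ t

a [L T^-2]; v [L T^-1]; t [T].
v × t → [L] ✗
v ÷ t → [L T^-2] ✓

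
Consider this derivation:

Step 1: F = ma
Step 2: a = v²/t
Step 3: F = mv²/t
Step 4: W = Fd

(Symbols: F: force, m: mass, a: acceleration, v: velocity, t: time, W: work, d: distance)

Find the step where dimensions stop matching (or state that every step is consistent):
Step 2

Step 1: F = ma → LHS [L M T^-2], RHS [L M T^-2] ✓
Step 2: a = v²/t → LHS [L T^-2], RHS [L^2 T^-3] ✗

The first dimensional inconsistency appears in step 2: a = v²/t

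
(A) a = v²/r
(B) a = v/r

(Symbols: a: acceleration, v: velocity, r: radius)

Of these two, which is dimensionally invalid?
(B)

(A) a = v²/r: LHS [L T^-2], RHS [L T^-2] ✓
(B) a = v/r: LHS [L T^-2], RHS [T^-1] ✗

Expression (B) a = v/r is dimensionally incorrect.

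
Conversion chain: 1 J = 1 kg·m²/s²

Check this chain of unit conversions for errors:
The chain is correct (no errors).

Correct: Joule is defined as kg·m²/s²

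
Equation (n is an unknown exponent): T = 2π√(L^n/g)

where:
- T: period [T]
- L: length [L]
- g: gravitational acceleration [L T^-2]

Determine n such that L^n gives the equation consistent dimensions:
n = 1

T has dimensions [T]; L has dimensions [L].
With n = 1: 2π√(L^1/g) has dimensions [T], matching the LHS ✓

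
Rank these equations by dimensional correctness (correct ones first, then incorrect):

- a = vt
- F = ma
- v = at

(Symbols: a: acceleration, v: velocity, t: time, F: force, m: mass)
Dimensionally correct: F = ma, v = at
Dimensionally incorrect: a = vt
Ordered (correct first, then incorrect): F = ma, v = at, a = vt

- a = vt: LHS [L T^-2], RHS [L] → incorrect ✗
- F = ma: LHS [L M T^-2], RHS [L M T^-2] → correct ✓
- v = at: LHS [L T^-1], RHS [L T^-1] → correct ✓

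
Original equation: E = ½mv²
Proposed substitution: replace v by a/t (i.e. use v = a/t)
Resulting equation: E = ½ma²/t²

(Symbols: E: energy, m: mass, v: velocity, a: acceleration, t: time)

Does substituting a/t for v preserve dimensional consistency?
No

[v] = [L T^-1] and [a/t] = [L T^-3]. These differ, so the substitution replaces a quantity by one of different dimensions and the result E = ½ma²/t² has LHS [L^2 M T^-2] vs RHS [L^2 M T^-6] — inconsistent.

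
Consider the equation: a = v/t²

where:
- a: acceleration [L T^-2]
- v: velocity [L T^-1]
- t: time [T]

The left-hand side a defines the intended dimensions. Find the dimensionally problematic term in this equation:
The right-hand side term v/t²

a has dimensions [L T^-2], but v/t² has dimensions [L T^-3], so the term v/t² is dimensionally wrong for a.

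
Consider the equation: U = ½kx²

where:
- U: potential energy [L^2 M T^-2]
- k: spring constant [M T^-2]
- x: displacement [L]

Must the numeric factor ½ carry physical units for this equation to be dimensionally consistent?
No

U has dimensions [L^2 M T^-2] and kx² already has dimensions [L^2 M T^-2], so the equation balances without ½ contributing any dimensions. ½ is a pure (dimensionless) number; changing or removing it would not affect dimensional consistency.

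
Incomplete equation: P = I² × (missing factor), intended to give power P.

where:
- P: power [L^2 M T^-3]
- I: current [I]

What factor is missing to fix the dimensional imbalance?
R (resistance), dimensions [I^-2 L^2 M T^-3]

P has dimensions [L^2 M T^-3] and I² has dimensions [I^2].
The missing factor must have dimensions [L^2 M T^-3] / [I^2] = [I^-2 L^2 M T^-3], i.e. resistance (R).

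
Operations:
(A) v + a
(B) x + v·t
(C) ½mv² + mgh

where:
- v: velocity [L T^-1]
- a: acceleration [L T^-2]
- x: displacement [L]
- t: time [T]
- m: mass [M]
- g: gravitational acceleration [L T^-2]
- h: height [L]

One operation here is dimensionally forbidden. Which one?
(A) v + a

(A) v + a: v [L T^-1] and a [L T^-2] — different dimensions cannot be added/subtracted ✗
(B) x + v·t: x [L] and v·t [L] — same dimensions ✓
(C) ½mv² + mgh: ½mv² [L^2 M T^-2] and mgh [L^2 M T^-2] — same dimensions ✓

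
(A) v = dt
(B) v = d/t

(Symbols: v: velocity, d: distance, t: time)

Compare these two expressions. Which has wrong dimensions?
(A)

(A) v = dt: LHS [L T^-1], RHS [L T] ✗
(B) v = d/t: LHS [L T^-1], RHS [L T^-1] ✓

Expression (A) v = dt is dimensionally incorrect.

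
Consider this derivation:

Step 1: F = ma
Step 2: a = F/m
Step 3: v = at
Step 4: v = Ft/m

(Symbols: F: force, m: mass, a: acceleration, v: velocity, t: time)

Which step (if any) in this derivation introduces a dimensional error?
No step introduces an error — all steps are dimensionally consistent.

Step 1: F = ma → LHS [L M T^-2], RHS [L M T^-2] ✓
Step 2: a = F/m → LHS [L T^-2], RHS [L T^-2] ✓
Step 3: v = at → LHS [L T^-1], RHS [L T^-1] ✓
Step 4: v = Ft/m → LHS [L T^-1], RHS [L T^-1] ✓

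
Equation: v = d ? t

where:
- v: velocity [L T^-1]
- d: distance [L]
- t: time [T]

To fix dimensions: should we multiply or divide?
division (÷): v = d ÷ t

v [L T^-1]; d [L]; t [T].
d × t → [L T] ✗
d ÷ t → [L T^-1] ✓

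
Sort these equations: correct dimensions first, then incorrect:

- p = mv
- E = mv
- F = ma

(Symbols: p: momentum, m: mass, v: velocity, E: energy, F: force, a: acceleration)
Dimensionally correct: p = mv, F = ma
Dimensionally incorrect: E = mv
Ordered (correct first, then incorrect): p = mv, F = ma, E = mv

- p = mv: LHS [L M T^-1], RHS [L M T^-1] → correct ✓
- E = mv: LHS [L^2 M T^-2], RHS [L M T^-1] → incorrect ✗
- F = ma: LHS [L M T^-2], RHS [L M T^-2] → correct ✓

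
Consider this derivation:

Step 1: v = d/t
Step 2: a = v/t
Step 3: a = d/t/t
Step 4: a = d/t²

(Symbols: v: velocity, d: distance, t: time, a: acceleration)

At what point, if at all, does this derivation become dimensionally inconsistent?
No step introduces an error — all steps are dimensionally consistent.

Step 1: v = d/t → LHS [L T^-1], RHS [L T^-1] ✓
Step 2: a = v/t → LHS [L T^-2], RHS [L T^-2] ✓
Step 3: a = d/t/t → LHS [L T^-2], RHS [L T^-2] ✓
Step 4: a = d/t² → LHS [L T^-2], RHS [L T^-2] ✓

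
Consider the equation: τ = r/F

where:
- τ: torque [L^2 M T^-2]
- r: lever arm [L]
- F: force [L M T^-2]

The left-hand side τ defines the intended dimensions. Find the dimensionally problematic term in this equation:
The right-hand side term r/F

τ has dimensions [L^2 M T^-2], but r/F has dimensions [M^-1 T^2], so the term r/F is dimensionally wrong for τ.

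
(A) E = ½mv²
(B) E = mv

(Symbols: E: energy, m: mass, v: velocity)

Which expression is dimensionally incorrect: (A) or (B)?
(B)

(A) E = ½mv²: LHS [L^2 M T^-2], RHS [L^2 M T^-2] ✓
(B) E = mv: LHS [L^2 M T^-2], RHS [L M T^-1] ✗

Expression (B) E = mv is dimensionally incorrect.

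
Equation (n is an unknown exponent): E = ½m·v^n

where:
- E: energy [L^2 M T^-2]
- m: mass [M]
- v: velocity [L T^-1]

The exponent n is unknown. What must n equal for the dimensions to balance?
n = 2

E has dimensions [L^2 M T^-2]; v has dimensions [L T^-1].
The rest of the RHS has dimensions [M], so v^n must supply [L^2 T^-2].
With n = 2: ½m·v^2 has dimensions [L^2 M T^-2], matching the LHS ✓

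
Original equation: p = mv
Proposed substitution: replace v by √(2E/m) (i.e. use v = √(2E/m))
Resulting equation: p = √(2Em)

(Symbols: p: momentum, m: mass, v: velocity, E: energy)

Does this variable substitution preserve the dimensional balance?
Yes

[v] = [L T^-1] and [√(2E/m)] = [L T^-1]. These match, so the substitution replaces a quantity by one of the same dimensions and the result p = √(2Em) has LHS [L M T^-1] vs RHS [L M T^-1] — still consistent.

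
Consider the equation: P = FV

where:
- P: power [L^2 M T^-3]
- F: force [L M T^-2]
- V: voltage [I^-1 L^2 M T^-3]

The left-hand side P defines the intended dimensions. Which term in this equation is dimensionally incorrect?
The right-hand side term FV

P has dimensions [L^2 M T^-3], but FV has dimensions [I^-1 L^3 M^2 T^-5], so the term FV is dimensionally wrong for P.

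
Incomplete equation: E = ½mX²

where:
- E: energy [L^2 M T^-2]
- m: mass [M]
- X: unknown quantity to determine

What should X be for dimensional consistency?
X = v (velocity), dimensions [L T^-1]

E has dimensions [L^2 M T^-2]; the rest of the RHS (½m) has dimensions [M].
So X² must have dimensions [L^2 T^-2], i.e. X has dimensions [L T^-1] — X = v (velocity).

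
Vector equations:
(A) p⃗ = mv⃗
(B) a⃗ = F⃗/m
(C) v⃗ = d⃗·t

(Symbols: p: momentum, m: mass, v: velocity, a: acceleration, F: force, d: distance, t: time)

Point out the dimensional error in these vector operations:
(C) v⃗ = d⃗·t

(A) p⃗ = mv⃗: LHS [L M T^-1], RHS [L M T^-1] ✓ — mass (scalar) times velocity (vector)
(B) a⃗ = F⃗/m: LHS [L T^-2], RHS [L T^-2] ✓ — force (vector) divided by mass (scalar)
(C) v⃗ = d⃗·t: LHS [L T^-1], RHS [L T] ✗ — velocity is displacement per time; should be d⃗/t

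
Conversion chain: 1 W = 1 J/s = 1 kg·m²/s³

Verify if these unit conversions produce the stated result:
The chain is correct (no errors).

Correct: Watt is Joule per second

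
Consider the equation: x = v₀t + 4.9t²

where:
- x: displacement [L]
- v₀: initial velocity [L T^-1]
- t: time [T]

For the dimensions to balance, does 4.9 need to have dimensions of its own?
Yes

x has dimensions [L], while t² alone has dimensions [T^2]. For the equation to balance, the factor 4.9 must carry dimensions [L T^-2] — it is a dimensional constant (a numerical value of a physical quantity with its units suppressed), not a pure number.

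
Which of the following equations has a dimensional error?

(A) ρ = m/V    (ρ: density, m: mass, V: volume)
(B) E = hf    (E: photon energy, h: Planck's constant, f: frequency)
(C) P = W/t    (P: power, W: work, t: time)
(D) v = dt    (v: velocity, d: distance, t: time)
(D) v = dt

The equation (D) v = dt is dimensionally incorrect.

LHS (v): [L T^-1]
RHS (dt): [L T] ✗

The dimensions do not match. The other three equations balance.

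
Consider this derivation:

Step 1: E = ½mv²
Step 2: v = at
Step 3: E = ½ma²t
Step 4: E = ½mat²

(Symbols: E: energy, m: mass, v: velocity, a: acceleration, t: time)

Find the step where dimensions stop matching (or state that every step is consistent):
Step 3

Step 1: E = ½mv² → LHS [L^2 M T^-2], RHS [L^2 M T^-2] ✓
Step 2: v = at → LHS [L T^-1], RHS [L T^-1] ✓
Step 3: E = ½ma²t → LHS [L^2 M T^-2], RHS [L^2 M T^-3] ✗

The first dimensional inconsistency appears in step 3: E = ½ma²t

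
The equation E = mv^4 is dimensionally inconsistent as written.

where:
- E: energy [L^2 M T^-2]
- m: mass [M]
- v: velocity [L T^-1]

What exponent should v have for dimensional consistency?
The exponent of v should be 2: E = mv^2

The LHS E has dimensions [L^2 M T^-2]; v has dimensions [L T^-1].
As written, the RHS mv^4 (exponent 4 on v) has dimensions [L^4 M T^-4], which does not match.
With exponent 2, the RHS mv^2 has dimensions [L^2 M T^-2], matching the LHS.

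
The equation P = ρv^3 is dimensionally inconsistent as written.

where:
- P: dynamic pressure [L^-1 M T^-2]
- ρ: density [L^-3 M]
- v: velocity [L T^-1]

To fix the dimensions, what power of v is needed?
The exponent of v should be 2: P = ρv^2

The LHS P has dimensions [L^-1 M T^-2]; v has dimensions [L T^-1].
As written, the RHS ρv^3 (exponent 3 on v) has dimensions [M T^-3], which does not match.
With exponent 2, the RHS ρv^2 has dimensions [L^-1 M T^-2], matching the LHS.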